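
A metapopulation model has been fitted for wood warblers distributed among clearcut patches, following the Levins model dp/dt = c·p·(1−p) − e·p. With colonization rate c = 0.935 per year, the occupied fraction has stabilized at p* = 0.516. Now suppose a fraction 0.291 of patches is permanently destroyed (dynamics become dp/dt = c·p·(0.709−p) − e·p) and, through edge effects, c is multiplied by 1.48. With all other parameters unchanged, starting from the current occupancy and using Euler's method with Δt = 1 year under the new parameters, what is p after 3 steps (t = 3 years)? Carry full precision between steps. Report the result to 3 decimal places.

Balance c(1−p*) = e gives e = 0.935×(1 − 0.51600) = 0.45254.
Starting from p₀ = 0.51600; update p ← p + (dp/dt)·Δt with the new parameters.
t = 1: p = 0.51600 + (-0.09570) = 0.42030
t = 2: p = 0.42030 + (-0.02229) = 0.39801
t = 3: p = 0.39801 + (-0.00883) = 0.38918

0.389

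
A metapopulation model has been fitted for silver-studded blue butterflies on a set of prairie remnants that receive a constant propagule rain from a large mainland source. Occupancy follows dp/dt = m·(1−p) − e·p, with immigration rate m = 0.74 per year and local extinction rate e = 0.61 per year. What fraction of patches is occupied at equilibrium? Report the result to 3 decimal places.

At equilibrium the propagule rain into empty patches balances local extinction: m(1−p*) = e·p*.
p* = m/(m+e) = 0.74/(0.74+0.61) = 0.74/1.3500 = 0.5481.

0.548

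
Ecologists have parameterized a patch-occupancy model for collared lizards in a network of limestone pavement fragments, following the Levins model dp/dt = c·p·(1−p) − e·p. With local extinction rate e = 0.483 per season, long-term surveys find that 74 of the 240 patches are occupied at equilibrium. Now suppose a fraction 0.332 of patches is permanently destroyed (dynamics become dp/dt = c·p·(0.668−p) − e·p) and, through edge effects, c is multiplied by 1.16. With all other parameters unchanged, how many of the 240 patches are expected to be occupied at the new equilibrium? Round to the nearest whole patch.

Observed p* = 74/240 = 0.30833.
Balance c(1−p*) = e gives c = e/(1 − 0.30833) = 0.483/0.69167 = 0.69831.
New p* = 0.668 − e/c = 0.668 − 0.48300/0.81004 = 0.07173.
Expected occupied = 240 × 0.07173 = 17.22 ≈ 17.

17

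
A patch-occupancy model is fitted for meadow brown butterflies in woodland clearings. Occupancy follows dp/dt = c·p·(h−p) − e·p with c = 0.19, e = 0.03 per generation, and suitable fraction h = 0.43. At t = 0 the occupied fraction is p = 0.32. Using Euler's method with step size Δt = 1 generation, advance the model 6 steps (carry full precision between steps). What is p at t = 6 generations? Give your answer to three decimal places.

0.305

Update rule: p ← p + [c·p·(h−p) − e·p]·Δt with Δt = 1.
p: 0.32000 → 0.31709  (Δp = -0.00291)
p: 0.31709 → 0.31438  (Δp = -0.00271)
p: 0.31438 → 0.31185  (Δp = -0.00253)
p: 0.31185 → 0.30950  (Δp = -0.00236)
p: 0.30950 → 0.30730  (Δp = -0.00220)
p: 0.30730 → 0.30524  (Δp = -0.00205)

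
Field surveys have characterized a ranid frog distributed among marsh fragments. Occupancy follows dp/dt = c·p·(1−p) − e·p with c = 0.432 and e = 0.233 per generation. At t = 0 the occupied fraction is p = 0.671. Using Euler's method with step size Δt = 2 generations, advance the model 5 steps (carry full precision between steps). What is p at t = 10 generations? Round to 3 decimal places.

Update rule: p ← p + [c·p·(1−p) − e·p]·Δt with Δt = 2.
  1  |  dp/dt·Δt = -0.121950  |  p_1 = 0.549050
  2  |  dp/dt·Δt = -0.041936  |  p_2 = 0.507114
  3  |  dp/dt·Δt = -0.020359  |  p_3 = 0.486755
  4  |  dp/dt·Δt = -0.010979  |  p_4 = 0.475776
  5  |  dp/dt·Δt = -0.006218  |  p_5 = 0.469557

0.470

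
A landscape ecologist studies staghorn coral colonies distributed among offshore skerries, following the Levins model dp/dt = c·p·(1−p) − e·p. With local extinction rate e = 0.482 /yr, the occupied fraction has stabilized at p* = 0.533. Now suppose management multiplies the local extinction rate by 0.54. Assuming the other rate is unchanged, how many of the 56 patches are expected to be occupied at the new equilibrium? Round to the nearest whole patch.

Balance c(1−p*) = e gives c = e/(1 − 0.53300) = 0.482/0.46700 = 1.03212.
New p* = 1 − e/c = 1 − 0.26028/1.03212 = 0.74782.
Expected occupied = 56 × 0.74782 = 41.88 ≈ 42.

42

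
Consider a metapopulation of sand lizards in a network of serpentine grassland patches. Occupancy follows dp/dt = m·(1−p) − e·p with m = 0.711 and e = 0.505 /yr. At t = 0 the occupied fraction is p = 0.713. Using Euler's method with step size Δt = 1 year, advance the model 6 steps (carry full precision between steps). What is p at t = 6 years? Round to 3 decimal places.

Update rule: p ← p + [m·(1−p) − e·p]·Δt with Δt = 1.
p: 0.71300 → 0.55699  (Δp = -0.15601)
p: 0.55699 → 0.59069  (Δp = +0.03370)
p: 0.59069 → 0.58341  (Δp = -0.00728)
p: 0.58341 → 0.58498  (Δp = +0.00157)
p: 0.58498 → 0.58464  (Δp = -0.00034)
p: 0.58464 → 0.58472  (Δp = +0.00007)

0.585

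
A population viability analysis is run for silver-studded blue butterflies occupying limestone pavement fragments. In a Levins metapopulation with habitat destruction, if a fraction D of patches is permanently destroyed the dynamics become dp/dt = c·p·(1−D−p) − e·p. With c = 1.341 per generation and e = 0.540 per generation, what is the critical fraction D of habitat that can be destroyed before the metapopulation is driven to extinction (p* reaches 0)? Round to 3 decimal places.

0.597

The nontrivial equilibrium is p* = (1−D) − e/c; extinction occurs when this hits zero.
So D_crit = 1 − e/c = 1 − 0.540/1.341 = 1 − 0.4027 = 0.5973.
This equals the undisturbed p*, a classic result of Lande's extension.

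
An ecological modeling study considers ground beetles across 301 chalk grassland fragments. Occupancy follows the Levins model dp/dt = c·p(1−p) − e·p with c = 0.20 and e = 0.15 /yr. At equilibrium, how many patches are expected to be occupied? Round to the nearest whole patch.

75

p* = 1 − e/c = 1 − 0.15/0.20 = 0.2500.
Expected occupied patches = N × p* = 301 × 0.2500 = 75.25 ≈ 75.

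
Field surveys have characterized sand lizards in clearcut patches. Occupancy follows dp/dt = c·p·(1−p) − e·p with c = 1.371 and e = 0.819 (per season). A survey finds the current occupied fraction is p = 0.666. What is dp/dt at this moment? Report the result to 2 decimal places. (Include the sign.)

Colonization term: c·p·(1−p) = 1.371×0.666×0.3340 = 0.30497.
Extinction term: e·p = 0.54545.
dp/dt = 0.30497 − 0.54545 = -0.24048.

-0.24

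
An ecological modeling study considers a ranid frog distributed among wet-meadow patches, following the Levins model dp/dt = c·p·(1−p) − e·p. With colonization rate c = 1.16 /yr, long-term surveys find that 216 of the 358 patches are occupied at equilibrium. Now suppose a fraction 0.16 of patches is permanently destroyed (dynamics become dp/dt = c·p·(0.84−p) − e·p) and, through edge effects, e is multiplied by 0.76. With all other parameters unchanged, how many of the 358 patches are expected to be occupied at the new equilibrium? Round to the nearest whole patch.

193

Observed p* = 216/358 = 0.60335.
Balance c(1−p*) = e gives e = 1.16×(1 − 0.60335) = 0.46011.
New p* = 0.84 − e/c = 0.84 − 0.34968/1.16000 = 0.53855.
Expected occupied = 358 × 0.53855 = 192.80 ≈ 193.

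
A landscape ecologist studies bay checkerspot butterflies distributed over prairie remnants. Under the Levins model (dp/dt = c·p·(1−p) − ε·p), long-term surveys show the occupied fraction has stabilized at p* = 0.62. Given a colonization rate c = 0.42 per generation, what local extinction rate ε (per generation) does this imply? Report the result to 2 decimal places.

At equilibrium c(1−p*) = ε.
ε = 0.42 × (1 − 0.62) = 0.42 × 0.3800 = 0.1596.

0.16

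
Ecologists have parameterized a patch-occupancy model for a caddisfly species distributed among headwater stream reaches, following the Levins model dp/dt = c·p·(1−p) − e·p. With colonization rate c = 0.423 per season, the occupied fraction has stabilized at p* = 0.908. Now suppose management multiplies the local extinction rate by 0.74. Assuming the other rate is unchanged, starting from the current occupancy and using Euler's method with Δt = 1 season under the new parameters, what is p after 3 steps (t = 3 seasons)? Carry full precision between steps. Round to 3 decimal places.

0.926

Balance c(1−p*) = e gives e = 0.423×(1 − 0.90800) = 0.03892.
Starting from p₀ = 0.90800; update p ← p + (dp/dt)·Δt with the new parameters.
t = 1: p = 0.90800 + (+0.00919) = 0.91719
t = 2: p = 0.91719 + (+0.00572) = 0.92290
t = 3: p = 0.92290 + (+0.00352) = 0.92642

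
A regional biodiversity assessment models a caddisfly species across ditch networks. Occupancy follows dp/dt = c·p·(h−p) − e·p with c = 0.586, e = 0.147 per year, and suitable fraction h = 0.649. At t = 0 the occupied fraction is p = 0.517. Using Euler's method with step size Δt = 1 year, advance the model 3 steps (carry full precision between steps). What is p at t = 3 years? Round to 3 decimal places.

0.442

Update rule: p ← p + [c·p·(h−p) − e·p]·Δt with Δt = 1.
step 1: Δp = -0.03601, p = 0.48099
step 2: Δp = -0.02335, p = 0.45764
step 3: Δp = -0.01596, p = 0.44169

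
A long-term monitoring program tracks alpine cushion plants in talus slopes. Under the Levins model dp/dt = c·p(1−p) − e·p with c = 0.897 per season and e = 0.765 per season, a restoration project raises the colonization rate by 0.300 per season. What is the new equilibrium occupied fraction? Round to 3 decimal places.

Before: p* = 1 − 0.765/0.897 = 0.1472.
After the change, c = 1.197, e = 0.765, so p* = 1 − 0.765/1.197 = 0.3609.

0.361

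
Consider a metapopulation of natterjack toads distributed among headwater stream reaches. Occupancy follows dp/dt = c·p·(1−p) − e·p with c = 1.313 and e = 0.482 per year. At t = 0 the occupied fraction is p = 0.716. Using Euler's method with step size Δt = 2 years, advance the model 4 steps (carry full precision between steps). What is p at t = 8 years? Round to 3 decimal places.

Update rule: p ← p + [c·p·(1−p) − e·p]·Δt with Δt = 2.
t = 2: p = 0.71600 + (-0.15624) = 0.55976
t = 4: p = 0.55976 + (+0.10752) = 0.66727
t = 6: p = 0.66727 + (-0.06023) = 0.60704
t = 8: p = 0.60704 + (+0.04122) = 0.64826

0.648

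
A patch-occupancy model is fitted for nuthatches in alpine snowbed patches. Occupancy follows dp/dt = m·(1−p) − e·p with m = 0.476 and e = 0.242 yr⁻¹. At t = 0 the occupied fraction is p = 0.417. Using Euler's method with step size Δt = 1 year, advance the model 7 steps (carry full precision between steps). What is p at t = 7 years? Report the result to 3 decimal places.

Update rule: p ← p + [m·(1−p) − e·p]·Δt with Δt = 1.
step 1: Δp = +0.17659, p = 0.59359
step 2: Δp = +0.04980, p = 0.64339
step 3: Δp = +0.01404, p = 0.65744
step 4: Δp = +0.00396, p = 0.66140
step 5: Δp = +0.00112, p = 0.66251
step 6: Δp = +0.00031, p = 0.66283
step 7: Δp = +0.00009, p = 0.66292

0.663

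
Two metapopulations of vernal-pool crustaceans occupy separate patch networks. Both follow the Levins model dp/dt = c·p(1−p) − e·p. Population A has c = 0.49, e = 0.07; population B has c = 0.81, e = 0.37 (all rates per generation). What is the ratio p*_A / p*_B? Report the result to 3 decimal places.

1.578

A: p*_A = 1 − 0.07/0.49 = 0.8571.
B: p*_B = 1 − 0.37/0.81 = 0.5432.
p*_A / p*_B = 0.8571/0.5432 = 1.5779.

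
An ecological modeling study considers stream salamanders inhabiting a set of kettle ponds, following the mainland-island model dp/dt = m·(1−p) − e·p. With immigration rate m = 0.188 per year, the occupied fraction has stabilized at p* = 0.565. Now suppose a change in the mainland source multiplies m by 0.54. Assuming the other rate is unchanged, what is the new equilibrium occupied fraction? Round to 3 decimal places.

0.412

Balance m(1−p*) = e·p* gives e = m(1−p*)/p* = 0.188×0.43500/0.56500 = 0.14474.
New p* = m/(m+e) = 0.10152/(0.10152+0.14474) = 0.41225.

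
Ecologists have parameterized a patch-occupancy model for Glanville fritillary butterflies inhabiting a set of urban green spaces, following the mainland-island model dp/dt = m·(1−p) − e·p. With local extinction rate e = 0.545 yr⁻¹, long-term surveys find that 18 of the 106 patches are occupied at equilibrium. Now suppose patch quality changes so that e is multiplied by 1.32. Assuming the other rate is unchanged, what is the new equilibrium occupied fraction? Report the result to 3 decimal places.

0.134

Observed p* = 18/106 = 0.16981.
Balance m(1−p*) = e·p* gives m = e·p*/(1−p*) = 0.545×0.16981/0.83019 = 0.11148.
New p* = m/(m+e) = 0.11148/(0.11148+0.71940) = 0.13417.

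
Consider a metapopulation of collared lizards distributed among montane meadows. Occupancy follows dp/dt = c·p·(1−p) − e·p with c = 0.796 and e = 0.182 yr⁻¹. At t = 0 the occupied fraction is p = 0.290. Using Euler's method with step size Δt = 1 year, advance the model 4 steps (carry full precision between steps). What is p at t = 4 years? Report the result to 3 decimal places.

0.697

Update rule: p ← p + [c·p·(1−p) − e·p]·Δt with Δt = 1.
p: 0.29000 → 0.40112  (Δp = +0.11112)
p: 0.40112 → 0.51933  (Δp = +0.11821)
p: 0.51933 → 0.62351  (Δp = +0.10418)
p: 0.62351 → 0.69689  (Δp = +0.07338)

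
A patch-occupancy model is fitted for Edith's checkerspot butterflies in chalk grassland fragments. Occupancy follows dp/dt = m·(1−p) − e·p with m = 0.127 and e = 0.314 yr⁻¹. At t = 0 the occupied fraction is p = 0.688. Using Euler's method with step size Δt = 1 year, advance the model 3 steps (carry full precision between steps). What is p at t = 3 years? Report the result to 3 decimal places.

0.358

Update rule: p ← p + [m·(1−p) − e·p]·Δt with Δt = 1.
step 1: Δp = -0.17641, p = 0.51159
step 2: Δp = -0.09861, p = 0.41298
step 3: Δp = -0.05512, p = 0.35786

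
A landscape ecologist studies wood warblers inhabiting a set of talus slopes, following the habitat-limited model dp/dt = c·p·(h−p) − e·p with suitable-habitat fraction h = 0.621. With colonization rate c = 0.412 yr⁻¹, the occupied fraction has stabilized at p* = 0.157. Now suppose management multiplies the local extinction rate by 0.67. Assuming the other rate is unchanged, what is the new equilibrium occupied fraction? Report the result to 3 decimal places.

Balance c(h−p*) = e gives e = 0.412×(0.621 − 0.15700) = 0.19117.
New p* = 0.621 − e/c = 0.621 − 0.12808/0.41200 = 0.31013.

0.310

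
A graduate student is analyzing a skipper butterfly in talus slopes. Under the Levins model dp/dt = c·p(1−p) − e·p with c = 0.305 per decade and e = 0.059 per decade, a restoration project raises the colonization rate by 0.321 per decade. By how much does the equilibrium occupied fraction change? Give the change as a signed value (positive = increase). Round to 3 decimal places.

0.099

Before: p* = 1 − 0.059/0.305 = 0.8066.
After the change, c = 0.626, e = 0.059, so p* = 1 − 0.059/0.626 = 0.9058.
Δp* = 0.9058 − 0.8066 = +0.0992.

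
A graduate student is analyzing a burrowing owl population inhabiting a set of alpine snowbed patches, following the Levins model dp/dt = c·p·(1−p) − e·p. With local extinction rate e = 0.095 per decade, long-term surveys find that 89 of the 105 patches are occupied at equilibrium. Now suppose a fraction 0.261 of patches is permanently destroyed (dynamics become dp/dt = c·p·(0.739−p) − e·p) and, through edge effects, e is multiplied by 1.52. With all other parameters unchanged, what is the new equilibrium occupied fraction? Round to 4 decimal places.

0.5074

Observed p* = 89/105 = 0.84762.
Balance c(1−p*) = e gives c = e/(1 − 0.84762) = 0.095/0.15238 = 0.62344.
New p* = 0.739 − e/c = 0.739 − 0.14440/0.62344 = 0.50738.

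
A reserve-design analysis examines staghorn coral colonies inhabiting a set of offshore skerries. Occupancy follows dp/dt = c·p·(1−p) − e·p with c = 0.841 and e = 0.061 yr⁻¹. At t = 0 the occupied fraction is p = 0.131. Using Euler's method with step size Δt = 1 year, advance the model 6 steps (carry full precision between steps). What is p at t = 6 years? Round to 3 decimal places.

Update rule: p ← p + [c·p·(1−p) − e·p]·Δt with Δt = 1.
t = 1: p = 0.13100 + (+0.08775) = 0.21875
t = 2: p = 0.21875 + (+0.13038) = 0.34913
t = 3: p = 0.34913 + (+0.16981) = 0.51894
t = 4: p = 0.51894 + (+0.17829) = 0.69723
t = 5: p = 0.69723 + (+0.13500) = 0.83224
t = 6: p = 0.83224 + (+0.06665) = 0.89889

0.899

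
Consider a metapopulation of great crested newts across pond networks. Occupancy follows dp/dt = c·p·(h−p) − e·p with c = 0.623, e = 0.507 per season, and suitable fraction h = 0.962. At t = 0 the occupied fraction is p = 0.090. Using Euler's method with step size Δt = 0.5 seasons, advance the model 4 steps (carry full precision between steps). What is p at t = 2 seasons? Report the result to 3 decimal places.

0.096

Update rule: p ← p + [c·p·(h−p) − e·p]·Δt with Δt = 0.5.
p: 0.09000 → 0.09163  (Δp = +0.00163)
p: 0.09163 → 0.09325  (Δp = +0.00161)
p: 0.09325 → 0.09484  (Δp = +0.00160)
p: 0.09484 → 0.09642  (Δp = +0.00158)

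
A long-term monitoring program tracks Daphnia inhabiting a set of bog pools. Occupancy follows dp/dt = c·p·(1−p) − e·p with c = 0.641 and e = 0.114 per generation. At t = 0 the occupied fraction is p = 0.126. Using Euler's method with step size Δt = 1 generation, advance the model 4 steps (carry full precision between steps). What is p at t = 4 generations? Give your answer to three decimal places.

0.456

Update rule: p ← p + [c·p·(1−p) − e·p]·Δt with Δt = 1.
  1  |  dp/dt·Δt = +0.056225  |  p_1 = 0.182225
  2  |  dp/dt·Δt = +0.074748  |  p_2 = 0.256973
  3  |  dp/dt·Δt = +0.093096  |  p_3 = 0.350069
  4  |  dp/dt·Δt = +0.105933  |  p_4 = 0.456002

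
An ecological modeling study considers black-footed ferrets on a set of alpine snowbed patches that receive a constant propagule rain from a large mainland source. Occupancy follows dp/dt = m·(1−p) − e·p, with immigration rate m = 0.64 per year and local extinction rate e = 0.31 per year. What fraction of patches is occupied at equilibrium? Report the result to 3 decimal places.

Setting dp/dt = 0: m − m·p* = e·p*, so m = (m+e)·p*.
p* = m/(m+e) = 0.64/(0.64+0.31) = 0.64/0.9500 = 0.6737.

0.674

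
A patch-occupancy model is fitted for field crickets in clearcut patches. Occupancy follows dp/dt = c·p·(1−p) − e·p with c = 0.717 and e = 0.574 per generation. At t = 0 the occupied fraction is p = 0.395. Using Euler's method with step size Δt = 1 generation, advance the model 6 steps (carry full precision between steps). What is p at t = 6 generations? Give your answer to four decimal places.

Update rule: p ← p + [c·p·(1−p) − e·p]·Δt with Δt = 1.
  1  |  dp/dt·Δt = -0.055385  |  p_1 = 0.339615
  2  |  dp/dt·Δt = -0.034133  |  p_2 = 0.305482
  3  |  dp/dt·Δt = -0.023226  |  p_3 = 0.282256
  4  |  dp/dt·Δt = -0.016760  |  p_4 = 0.265497
  5  |  dp/dt·Δt = -0.012574  |  p_5 = 0.252922
  6  |  dp/dt·Δt = -0.009698  |  p_6 = 0.243224

0.2432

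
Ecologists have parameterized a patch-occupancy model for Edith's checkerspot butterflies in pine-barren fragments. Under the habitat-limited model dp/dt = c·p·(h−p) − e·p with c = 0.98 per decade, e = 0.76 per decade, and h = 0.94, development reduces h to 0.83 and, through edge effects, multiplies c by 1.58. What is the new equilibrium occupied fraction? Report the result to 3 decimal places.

Before: p* = h − e/c = 0.94 − 0.76/0.98 = 0.94 − 0.7755 = 0.1645.
After: c = 1.5484, e = 0.76, h = 0.83; p* = 0.83 − 0.76/1.5484 = 0.3392.

0.339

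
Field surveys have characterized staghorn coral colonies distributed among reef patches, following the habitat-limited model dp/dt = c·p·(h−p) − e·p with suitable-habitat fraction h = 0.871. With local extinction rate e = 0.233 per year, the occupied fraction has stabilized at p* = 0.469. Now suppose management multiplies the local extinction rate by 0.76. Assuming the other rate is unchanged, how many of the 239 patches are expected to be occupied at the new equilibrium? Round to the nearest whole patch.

Balance c(h−p*) = e gives c = e/(0.871 − 0.46900) = 0.233/0.40200 = 0.57960.
New p* = 0.871 − e/c = 0.871 − 0.17708/0.57960 = 0.56548.
Expected occupied = 239 × 0.56548 = 135.15 ≈ 135.

135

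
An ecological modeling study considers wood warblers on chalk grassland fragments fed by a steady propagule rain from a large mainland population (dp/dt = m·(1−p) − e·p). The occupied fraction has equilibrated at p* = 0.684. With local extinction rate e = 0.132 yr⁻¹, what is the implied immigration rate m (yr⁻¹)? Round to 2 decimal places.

0.29

At equilibrium m(1−p*) = e·p*, so m = e·p*/(1−p*).
m = 0.132 × 0.684 / 0.3160 = 0.0903/0.3160 = 0.2857.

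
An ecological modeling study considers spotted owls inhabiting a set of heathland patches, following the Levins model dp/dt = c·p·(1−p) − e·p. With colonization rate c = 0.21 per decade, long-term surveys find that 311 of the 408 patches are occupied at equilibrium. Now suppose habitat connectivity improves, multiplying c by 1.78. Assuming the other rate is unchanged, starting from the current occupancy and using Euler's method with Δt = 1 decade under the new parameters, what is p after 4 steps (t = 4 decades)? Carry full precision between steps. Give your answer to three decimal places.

0.841

Observed p* = 311/408 = 0.76225.
Balance c(1−p*) = e gives e = 0.21×(1 − 0.76225) = 0.04993.
Starting from p₀ = 0.76225; update p ← p + (dp/dt)·Δt with the new parameters.
  1  |  dp/dt·Δt = +0.029684  |  p_1 = 0.791939
  2  |  dp/dt·Δt = +0.022053  |  p_2 = 0.813992
  3  |  dp/dt·Δt = +0.015957  |  p_3 = 0.829949
  4  |  dp/dt·Δt = +0.011319  |  p_4 = 0.841268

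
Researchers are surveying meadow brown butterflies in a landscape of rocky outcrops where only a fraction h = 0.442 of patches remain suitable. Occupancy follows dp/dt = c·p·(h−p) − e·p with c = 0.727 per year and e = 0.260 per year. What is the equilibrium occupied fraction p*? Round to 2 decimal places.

0.08

Setting dp/dt = 0 and dividing by p* gives c·(h−p*) = e.
So p* = h − e/c = 0.442 − 0.260/0.727 = 0.442 − 0.3576 = 0.0844.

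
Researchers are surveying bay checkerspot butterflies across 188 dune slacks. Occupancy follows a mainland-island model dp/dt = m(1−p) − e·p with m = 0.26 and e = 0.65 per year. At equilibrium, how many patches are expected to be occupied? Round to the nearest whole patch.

54

p* = m/(m+e) = 0.26/0.9100 = 0.2857.
Expected occupied patches = N × p* = 188 × 0.2857 = 53.71 ≈ 54.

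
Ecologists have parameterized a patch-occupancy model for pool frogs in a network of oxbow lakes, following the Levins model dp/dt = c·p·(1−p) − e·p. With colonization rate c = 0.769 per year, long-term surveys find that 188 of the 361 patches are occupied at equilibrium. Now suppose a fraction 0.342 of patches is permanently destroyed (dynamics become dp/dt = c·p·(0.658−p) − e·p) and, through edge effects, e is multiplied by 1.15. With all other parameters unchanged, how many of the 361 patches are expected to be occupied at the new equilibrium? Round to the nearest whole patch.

Observed p* = 188/361 = 0.52078.
Balance c(1−p*) = e gives e = 0.769×(1 − 0.52078) = 0.36852.
New p* = 0.658 − e/c = 0.658 − 0.42380/0.76900 = 0.10689.
Expected occupied = 361 × 0.10689 = 38.59 ≈ 39.

39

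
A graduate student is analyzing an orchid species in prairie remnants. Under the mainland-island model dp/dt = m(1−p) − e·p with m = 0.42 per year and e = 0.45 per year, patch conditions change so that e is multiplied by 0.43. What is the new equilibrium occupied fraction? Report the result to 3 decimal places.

Before: p* = 0.42/(0.42+0.45) = 0.4828.
After: m = 0.42, e = 0.1935; p* = 0.42/0.6135 = 0.6846.

0.685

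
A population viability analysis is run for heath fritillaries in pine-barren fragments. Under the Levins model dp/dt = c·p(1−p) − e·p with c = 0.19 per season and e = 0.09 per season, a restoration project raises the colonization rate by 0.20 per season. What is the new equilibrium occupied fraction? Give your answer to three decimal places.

Before: p* = 1 − 0.09/0.19 = 0.5263.
After the change, c = 0.39, e = 0.09, so p* = 1 − 0.09/0.39 = 0.7692.

0.769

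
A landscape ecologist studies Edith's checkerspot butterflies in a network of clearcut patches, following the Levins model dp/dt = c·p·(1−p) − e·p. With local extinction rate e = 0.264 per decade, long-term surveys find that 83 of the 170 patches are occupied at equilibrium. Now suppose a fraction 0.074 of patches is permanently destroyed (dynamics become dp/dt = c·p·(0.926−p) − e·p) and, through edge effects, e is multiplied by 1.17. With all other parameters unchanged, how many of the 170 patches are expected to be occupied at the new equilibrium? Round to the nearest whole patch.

56

Observed p* = 83/170 = 0.48824.
Balance c(1−p*) = e gives c = e/(1 − 0.48824) = 0.264/0.51176 = 0.51587.
New p* = 0.926 − e/c = 0.926 − 0.30888/0.51587 = 0.32724.
Expected occupied = 170 × 0.32724 = 55.63 ≈ 56.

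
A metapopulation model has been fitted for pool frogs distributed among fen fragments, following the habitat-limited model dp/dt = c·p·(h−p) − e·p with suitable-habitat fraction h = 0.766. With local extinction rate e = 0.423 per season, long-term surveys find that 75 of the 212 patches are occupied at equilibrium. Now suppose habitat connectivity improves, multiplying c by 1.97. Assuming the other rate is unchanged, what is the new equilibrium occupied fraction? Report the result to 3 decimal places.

0.557

Observed p* = 75/212 = 0.35377.
Balance c(h−p*) = e gives c = e/(0.766 − 0.35377) = 0.423/0.41223 = 1.02613.
New p* = 0.766 − e/c = 0.766 − 0.42300/2.02148 = 0.55675.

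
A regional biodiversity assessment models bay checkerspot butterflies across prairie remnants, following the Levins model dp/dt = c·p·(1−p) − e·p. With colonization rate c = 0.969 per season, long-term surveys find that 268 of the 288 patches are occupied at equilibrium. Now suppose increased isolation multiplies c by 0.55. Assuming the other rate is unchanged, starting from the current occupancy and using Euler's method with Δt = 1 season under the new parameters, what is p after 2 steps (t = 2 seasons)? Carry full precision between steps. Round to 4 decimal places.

Observed p* = 268/288 = 0.93056.
Balance c(1−p*) = e gives e = 0.969×(1 − 0.93056) = 0.06729.
Starting from p₀ = 0.93056; update p ← p + (dp/dt)·Δt with the new parameters.
t = 1: p = 0.93056 + (-0.02818) = 0.90238
t = 2: p = 0.90238 + (-0.01377) = 0.88860

0.8886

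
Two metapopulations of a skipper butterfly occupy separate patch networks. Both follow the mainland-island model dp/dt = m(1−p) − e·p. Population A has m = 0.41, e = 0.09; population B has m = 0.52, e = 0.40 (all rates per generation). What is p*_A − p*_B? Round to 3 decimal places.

0.255

A: p*_A = m/(m+e) = 0.41/0.5000 = 0.8200.
B: p*_B = 0.52/0.9200 = 0.5652.
p*_A − p*_B = 0.8200 − 0.5652 = 0.2548.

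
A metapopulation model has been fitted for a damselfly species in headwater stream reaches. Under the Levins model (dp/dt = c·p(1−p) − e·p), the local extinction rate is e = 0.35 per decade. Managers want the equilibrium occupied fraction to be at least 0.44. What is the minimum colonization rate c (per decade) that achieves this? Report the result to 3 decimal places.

0.625

p* = 1 − e/c ≥ 0.44 requires e/c ≤ 0.5600, i.e. c ≥ e/0.5600.
c_min = 0.35/0.5600 = 0.6250.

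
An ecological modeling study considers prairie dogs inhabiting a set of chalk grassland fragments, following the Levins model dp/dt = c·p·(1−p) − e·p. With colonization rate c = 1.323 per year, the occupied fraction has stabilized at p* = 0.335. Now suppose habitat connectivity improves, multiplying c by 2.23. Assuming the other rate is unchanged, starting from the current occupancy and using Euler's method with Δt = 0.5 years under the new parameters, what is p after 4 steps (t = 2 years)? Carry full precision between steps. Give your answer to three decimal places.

Balance c(1−p*) = e gives e = 1.323×(1 − 0.33500) = 0.87979.
Starting from p₀ = 0.33500; update p ← p + (dp/dt)·Δt with the new parameters.
step 1: Δp = +0.18126, p = 0.51626
step 2: Δp = +0.14129, p = 0.65755
step 3: Δp = +0.04291, p = 0.70047
step 4: Δp = +0.00137, p = 0.70184

0.702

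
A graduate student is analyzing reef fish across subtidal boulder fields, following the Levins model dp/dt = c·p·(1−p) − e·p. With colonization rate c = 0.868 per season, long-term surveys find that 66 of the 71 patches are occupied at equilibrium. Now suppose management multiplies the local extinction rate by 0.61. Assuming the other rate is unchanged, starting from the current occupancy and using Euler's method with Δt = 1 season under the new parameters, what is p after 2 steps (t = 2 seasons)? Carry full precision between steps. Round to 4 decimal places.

0.9561

Observed p* = 66/71 = 0.92958.
Balance c(1−p*) = e gives e = 0.868×(1 − 0.92958) = 0.06113.
Starting from p₀ = 0.92958; update p ← p + (dp/dt)·Δt with the new parameters.
step 1: Δp = +0.02216, p = 0.95174
step 2: Δp = +0.00438, p = 0.95612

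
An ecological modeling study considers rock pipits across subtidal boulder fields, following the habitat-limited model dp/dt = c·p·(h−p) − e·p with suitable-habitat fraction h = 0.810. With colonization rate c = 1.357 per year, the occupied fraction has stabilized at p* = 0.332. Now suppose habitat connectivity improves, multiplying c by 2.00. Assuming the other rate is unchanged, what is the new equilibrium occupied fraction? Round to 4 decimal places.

Balance c(h−p*) = e gives e = 1.357×(0.81 − 0.33200) = 0.64865.
New p* = 0.81 − e/c = 0.81 − 0.64865/2.71400 = 0.57100.

0.5710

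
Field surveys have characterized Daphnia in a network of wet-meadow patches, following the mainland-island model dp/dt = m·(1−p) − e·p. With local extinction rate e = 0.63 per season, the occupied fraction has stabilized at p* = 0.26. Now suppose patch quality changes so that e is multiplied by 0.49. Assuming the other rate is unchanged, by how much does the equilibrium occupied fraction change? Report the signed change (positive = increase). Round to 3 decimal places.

0.158

Balance m(1−p*) = e·p* gives m = e·p*/(1−p*) = 0.63×0.26000/0.74000 = 0.22135.
New p* = m/(m+e) = 0.22135/(0.22135+0.30870) = 0.41760.
Δp* = 0.41760 − 0.26000 = +0.15760.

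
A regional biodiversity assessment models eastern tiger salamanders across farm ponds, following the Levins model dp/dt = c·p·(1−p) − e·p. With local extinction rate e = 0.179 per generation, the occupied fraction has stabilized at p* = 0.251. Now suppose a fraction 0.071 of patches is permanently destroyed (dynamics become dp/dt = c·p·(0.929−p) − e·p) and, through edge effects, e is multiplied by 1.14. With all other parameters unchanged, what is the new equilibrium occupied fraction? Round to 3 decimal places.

Balance c(1−p*) = e gives c = e/(1 − 0.25100) = 0.179/0.74900 = 0.23899.
New p* = 0.929 − e/c = 0.929 − 0.20406/0.23899 = 0.07516.

0.075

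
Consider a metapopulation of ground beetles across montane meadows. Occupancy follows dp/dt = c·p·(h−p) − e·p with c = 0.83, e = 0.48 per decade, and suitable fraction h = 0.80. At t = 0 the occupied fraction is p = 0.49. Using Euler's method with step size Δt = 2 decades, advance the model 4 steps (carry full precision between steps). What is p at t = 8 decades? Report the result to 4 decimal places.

Update rule: p ← p + [c·p·(h−p) − e·p]·Δt with Δt = 2.
p: 0.49000 → 0.27175  (Δp = -0.21825)
p: 0.27175 → 0.24917  (Δp = -0.02259)
p: 0.24917 → 0.23780  (Δp = -0.01137)
p: 0.23780 → 0.23144  (Δp = -0.00636)

0.2314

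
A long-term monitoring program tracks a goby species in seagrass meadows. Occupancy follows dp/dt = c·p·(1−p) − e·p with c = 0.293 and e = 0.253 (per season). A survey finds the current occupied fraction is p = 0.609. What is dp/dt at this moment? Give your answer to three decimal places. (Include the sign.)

-0.084

Colonization term: c·p·(1−p) = 0.293×0.609×0.3910 = 0.06977.
Extinction term: e·p = 0.15408.
dp/dt = 0.06977 − 0.15408 = -0.08431.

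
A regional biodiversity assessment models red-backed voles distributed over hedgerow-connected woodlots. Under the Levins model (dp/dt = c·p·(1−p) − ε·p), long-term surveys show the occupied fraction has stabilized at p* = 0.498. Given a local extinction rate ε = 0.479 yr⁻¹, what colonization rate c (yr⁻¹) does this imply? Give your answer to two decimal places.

At equilibrium c(1−p*) = ε, so c = ε/(1−p*).
c = 0.479/(1 − 0.498) = 0.479/0.5020 = 0.9542.

0.95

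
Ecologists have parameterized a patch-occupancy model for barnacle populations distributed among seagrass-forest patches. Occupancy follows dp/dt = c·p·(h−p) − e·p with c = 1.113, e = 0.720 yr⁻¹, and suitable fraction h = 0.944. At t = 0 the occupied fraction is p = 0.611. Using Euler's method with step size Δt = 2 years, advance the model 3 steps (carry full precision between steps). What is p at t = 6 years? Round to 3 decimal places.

0.265

Update rule: p ← p + [c·p·(h−p) − e·p]·Δt with Δt = 2.
  1  |  dp/dt·Δt = -0.426931  |  p_1 = 0.184069
  2  |  dp/dt·Δt = +0.046313  |  p_2 = 0.230382
  3  |  dp/dt·Δt = +0.034215  |  p_3 = 0.264597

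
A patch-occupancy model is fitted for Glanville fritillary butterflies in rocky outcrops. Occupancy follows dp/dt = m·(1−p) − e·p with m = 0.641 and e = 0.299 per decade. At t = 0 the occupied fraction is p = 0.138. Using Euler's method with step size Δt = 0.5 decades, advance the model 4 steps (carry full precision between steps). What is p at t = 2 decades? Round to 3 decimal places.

0.639

Update rule: p ← p + [m·(1−p) − e·p]·Δt with Δt = 0.5.
  1  |  dp/dt·Δt = +0.255640  |  p_1 = 0.393640
  2  |  dp/dt·Δt = +0.135489  |  p_2 = 0.529129
  3  |  dp/dt·Δt = +0.071809  |  p_3 = 0.600938
  4  |  dp/dt·Δt = +0.038059  |  p_4 = 0.638997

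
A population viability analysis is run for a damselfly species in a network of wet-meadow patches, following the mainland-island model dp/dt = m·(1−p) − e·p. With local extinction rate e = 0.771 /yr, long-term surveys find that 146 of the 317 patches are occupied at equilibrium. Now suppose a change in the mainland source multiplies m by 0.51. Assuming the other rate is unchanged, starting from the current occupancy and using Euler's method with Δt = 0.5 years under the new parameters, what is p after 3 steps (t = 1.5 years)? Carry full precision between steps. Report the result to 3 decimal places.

0.317

Observed p* = 146/317 = 0.46057.
Balance m(1−p*) = e·p* gives m = e·p*/(1−p*) = 0.771×0.46057/0.53943 = 0.65828.
Starting from p₀ = 0.46057; update p ← p + (dp/dt)·Δt with the new parameters.
  1  |  dp/dt·Δt = -0.086999  |  p_1 = 0.373569
  2  |  dp/dt·Δt = -0.038857  |  p_2 = 0.334712
  3  |  dp/dt·Δt = -0.017355  |  p_3 = 0.317357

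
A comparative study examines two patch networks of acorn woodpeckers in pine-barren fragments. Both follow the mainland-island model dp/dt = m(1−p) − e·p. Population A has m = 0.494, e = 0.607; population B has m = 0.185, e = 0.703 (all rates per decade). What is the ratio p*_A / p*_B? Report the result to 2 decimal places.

2.15

A: p*_A = m/(m+e) = 0.494/1.1010 = 0.4487.
B: p*_B = 0.185/0.8880 = 0.2083.
p*_A / p*_B = 0.4487/0.2083 = 2.1537.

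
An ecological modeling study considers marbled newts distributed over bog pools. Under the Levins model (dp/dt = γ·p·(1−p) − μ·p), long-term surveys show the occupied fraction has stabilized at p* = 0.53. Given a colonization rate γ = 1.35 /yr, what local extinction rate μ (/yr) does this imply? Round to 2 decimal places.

0.63

At equilibrium γ(1−p*) = μ.
μ = 1.35 × (1 − 0.53) = 1.35 × 0.4700 = 0.6345.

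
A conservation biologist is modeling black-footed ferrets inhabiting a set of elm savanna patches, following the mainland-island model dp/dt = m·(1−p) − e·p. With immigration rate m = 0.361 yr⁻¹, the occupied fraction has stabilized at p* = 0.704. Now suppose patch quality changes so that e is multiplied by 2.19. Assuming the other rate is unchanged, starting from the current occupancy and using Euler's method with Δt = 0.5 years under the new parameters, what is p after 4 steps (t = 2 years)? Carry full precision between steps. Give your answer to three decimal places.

Balance m(1−p*) = e·p* gives e = m(1−p*)/p* = 0.361×0.29600/0.70400 = 0.15178.
Starting from p₀ = 0.70400; update p ← p + (dp/dt)·Δt with the new parameters.
p: 0.70400 → 0.64042  (Δp = -0.06358)
p: 0.64042 → 0.59888  (Δp = -0.04154)
p: 0.59888 → 0.57175  (Δp = -0.02714)
p: 0.57175 → 0.55402  (Δp = -0.01773)

0.554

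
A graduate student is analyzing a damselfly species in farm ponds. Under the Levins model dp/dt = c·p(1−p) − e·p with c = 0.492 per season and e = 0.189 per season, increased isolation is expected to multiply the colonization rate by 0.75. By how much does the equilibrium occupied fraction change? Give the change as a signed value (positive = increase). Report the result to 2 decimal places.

Before: p* = 1 − 0.189/0.492 = 0.6159.
After the change, c = 0.369, e = 0.189, so p* = 1 − 0.189/0.369 = 0.4878.
Δp* = 0.4878 − 0.6159 = -0.1280.

-0.13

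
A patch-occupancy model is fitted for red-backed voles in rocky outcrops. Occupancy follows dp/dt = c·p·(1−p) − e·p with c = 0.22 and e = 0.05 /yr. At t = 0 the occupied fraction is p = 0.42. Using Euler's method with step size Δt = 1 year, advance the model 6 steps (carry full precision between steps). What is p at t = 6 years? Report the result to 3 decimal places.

Update rule: p ← p + [c·p·(1−p) − e·p]·Δt with Δt = 1.
t = 1: p = 0.42000 + (+0.03259) = 0.45259
t = 2: p = 0.45259 + (+0.03188) = 0.48447
t = 3: p = 0.48447 + (+0.03072) = 0.51519
t = 4: p = 0.51519 + (+0.02919) = 0.54438
t = 5: p = 0.54438 + (+0.02735) = 0.57173
t = 6: p = 0.57173 + (+0.02528) = 0.59701

0.597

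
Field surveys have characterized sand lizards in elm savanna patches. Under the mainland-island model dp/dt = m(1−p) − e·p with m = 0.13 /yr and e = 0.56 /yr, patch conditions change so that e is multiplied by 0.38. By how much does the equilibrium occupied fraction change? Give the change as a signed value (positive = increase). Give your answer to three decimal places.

Before: p* = 0.13/(0.13+0.56) = 0.1884.
After: m = 0.13, e = 0.2128; p* = 0.13/0.3428 = 0.3792.
Δp* = 0.3792 − 0.1884 = +0.1908.

0.191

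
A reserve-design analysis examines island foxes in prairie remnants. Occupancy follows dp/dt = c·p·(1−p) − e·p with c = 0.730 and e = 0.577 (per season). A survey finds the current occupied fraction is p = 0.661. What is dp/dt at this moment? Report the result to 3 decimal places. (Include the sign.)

Colonization term: c·p·(1−p) = 0.730×0.661×0.3390 = 0.16358.
Extinction term: e·p = 0.38140.
dp/dt = 0.16358 − 0.38140 = -0.21782.

-0.218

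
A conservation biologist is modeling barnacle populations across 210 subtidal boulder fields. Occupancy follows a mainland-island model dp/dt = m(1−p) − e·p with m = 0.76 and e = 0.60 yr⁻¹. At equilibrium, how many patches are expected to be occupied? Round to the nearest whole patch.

p* = m/(m+e) = 0.76/1.3600 = 0.5588.
Expected occupied patches = N × p* = 210 × 0.5588 = 117.35 ≈ 117.

117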